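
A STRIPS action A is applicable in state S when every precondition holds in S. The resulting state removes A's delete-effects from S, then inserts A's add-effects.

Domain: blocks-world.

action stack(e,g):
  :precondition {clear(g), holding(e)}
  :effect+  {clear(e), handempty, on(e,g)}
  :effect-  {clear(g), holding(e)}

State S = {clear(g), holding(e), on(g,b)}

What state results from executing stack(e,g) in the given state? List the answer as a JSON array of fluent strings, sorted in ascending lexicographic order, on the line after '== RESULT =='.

Progress:
  pre ⊆ S: {clear(g), holding(e)} ⊆ S  — applicable
  S \ del = {on(g,b)}
  ∪ add   = {clear(e), handempty, on(e,g), on(g,b)}

== RESULT ==
["clear(e)", "handempty", "on(e,g)", "on(g,b)"]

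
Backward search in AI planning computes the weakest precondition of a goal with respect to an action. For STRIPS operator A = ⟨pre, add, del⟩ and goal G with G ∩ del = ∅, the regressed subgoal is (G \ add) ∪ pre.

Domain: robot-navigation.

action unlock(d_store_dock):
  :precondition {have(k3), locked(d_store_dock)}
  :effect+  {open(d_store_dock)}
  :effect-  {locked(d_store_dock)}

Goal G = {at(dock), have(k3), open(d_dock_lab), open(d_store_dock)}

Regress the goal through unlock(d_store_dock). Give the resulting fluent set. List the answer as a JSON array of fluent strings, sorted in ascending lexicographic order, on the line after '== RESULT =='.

Compute (G \ add) ∪ pre:
  G ∩ del = {}  (empty — regression defined)
  G \ add = {at(dock), have(k3), open(d_dock_lab), open(d_store_dock)} \ {open(d_store_dock)} = {at(dock), have(k3), open(d_dock_lab)}
  ∪ pre   = {at(dock), have(k3), open(d_dock_lab)} ∪ {have(k3), locked(d_store_dock)}
          = {at(dock), have(k3), locked(d_store_dock), open(d_dock_lab)}

== RESULT ==
["at(dock)", "have(k3)", "locked(d_store_dock)", "open(d_dock_lab)"]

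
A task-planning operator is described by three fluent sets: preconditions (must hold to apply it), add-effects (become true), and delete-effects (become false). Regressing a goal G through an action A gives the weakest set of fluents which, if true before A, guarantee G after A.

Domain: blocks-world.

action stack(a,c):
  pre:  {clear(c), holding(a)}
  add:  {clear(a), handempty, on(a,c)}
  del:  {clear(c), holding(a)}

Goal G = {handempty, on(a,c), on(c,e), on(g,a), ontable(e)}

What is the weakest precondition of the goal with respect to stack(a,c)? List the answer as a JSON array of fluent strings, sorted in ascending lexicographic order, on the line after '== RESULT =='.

Regress:
  G ∩ del = {}  (empty — regression defined)
  G \ add = {handempty, on(a,c), on(c,e), on(g,a), ontable(e)} \ {clear(a), handempty, on(a,c)} = {on(c,e), on(g,a), ontable(e)}
  ∪ pre   = {on(c,e), on(g,a), ontable(e)} ∪ {clear(c), holding(a)}
          = {clear(c), holding(a), on(c,e), on(g,a), ontable(e)}

== RESULT ==
["clear(c)", "holding(a)", "on(c,e)", "on(g,a)", "ontable(e)"]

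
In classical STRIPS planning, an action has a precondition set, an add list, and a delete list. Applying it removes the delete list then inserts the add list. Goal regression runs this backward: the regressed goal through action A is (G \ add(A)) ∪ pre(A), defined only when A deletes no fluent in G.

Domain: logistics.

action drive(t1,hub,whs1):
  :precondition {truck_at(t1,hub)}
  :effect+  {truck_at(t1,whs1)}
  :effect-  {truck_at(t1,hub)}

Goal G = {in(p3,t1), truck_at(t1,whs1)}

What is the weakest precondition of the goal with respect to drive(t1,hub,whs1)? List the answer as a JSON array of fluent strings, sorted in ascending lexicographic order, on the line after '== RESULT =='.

Compute (G \ add) ∪ pre:
  G ∩ del = {}  (empty — regression defined)
  G \ add = {in(p3,t1), truck_at(t1,whs1)} \ {truck_at(t1,whs1)} = {in(p3,t1)}
  ∪ pre   = {in(p3,t1)} ∪ {truck_at(t1,hub)}
          = {in(p3,t1), truck_at(t1,hub)}

== RESULT ==
["in(p3,t1)", "truck_at(t1,hub)"]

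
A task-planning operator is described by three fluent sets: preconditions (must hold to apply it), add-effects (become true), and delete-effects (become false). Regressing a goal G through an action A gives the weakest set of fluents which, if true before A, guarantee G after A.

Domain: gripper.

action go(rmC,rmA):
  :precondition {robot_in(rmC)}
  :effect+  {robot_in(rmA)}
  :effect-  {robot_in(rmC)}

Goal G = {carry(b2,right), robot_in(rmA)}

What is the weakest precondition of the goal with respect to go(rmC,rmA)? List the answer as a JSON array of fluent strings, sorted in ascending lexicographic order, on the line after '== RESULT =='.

Regress:
  G ∩ del = {}  (empty — regression defined)
  G \ add = {carry(b2,right), robot_in(rmA)} \ {robot_in(rmA)} = {carry(b2,right)}
  ∪ pre   = {carry(b2,right)} ∪ {robot_in(rmC)}
          = {carry(b2,right), robot_in(rmC)}

== RESULT ==
["carry(b2,right)", "robot_in(rmC)"]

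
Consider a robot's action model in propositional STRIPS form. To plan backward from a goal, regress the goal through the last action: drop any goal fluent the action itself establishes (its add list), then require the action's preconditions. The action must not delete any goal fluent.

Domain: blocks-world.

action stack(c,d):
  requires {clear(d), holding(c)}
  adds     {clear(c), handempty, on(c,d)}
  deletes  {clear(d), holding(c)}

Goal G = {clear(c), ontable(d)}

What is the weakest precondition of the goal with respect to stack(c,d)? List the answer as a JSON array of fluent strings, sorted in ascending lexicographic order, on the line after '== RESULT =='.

Compute (G \ add) ∪ pre:
  G ∩ del = {}  (empty — regression defined)
  G \ add = {clear(c), ontable(d)} \ {clear(c), handempty, on(c,d)} = {ontable(d)}
  ∪ pre   = {ontable(d)} ∪ {clear(d), holding(c)}
          = {clear(d), holding(c), ontable(d)}

== RESULT ==
["clear(d)", "holding(c)", "ontable(d)"]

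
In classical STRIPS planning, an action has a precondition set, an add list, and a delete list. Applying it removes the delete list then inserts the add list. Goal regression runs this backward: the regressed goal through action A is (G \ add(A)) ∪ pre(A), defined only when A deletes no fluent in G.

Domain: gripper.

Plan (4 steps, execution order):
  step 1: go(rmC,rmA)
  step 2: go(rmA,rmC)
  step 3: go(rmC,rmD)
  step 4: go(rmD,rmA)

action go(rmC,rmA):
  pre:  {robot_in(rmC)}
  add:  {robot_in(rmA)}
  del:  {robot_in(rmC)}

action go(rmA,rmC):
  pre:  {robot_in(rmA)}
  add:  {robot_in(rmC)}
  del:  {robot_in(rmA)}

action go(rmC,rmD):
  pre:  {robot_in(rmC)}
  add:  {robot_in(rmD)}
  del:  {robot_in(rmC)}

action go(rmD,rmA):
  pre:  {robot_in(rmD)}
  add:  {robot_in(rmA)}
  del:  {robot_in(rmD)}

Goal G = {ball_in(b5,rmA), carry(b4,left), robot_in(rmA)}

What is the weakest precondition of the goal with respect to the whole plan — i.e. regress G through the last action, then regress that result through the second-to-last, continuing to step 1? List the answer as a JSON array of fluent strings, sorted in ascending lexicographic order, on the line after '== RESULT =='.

Work backward from the goal:
  through step 4 (go(rmD,rmA)): drop {robot_in(rmA)}, keep {ball_in(b5,rmA), carry(b4,left)}, require {robot_in(rmD)}
    → {ball_in(b5,rmA), carry(b4,left), robot_in(rmD)}
  through step 3 (go(rmC,rmD)): drop {robot_in(rmD)}, keep {ball_in(b5,rmA), carry(b4,left)}, require {robot_in(rmC)}
    → {ball_in(b5,rmA), carry(b4,left), robot_in(rmC)}
  through step 2 (go(rmA,rmC)): drop {robot_in(rmC)}, keep {ball_in(b5,rmA), carry(b4,left)}, require {robot_in(rmA)}
    → {ball_in(b5,rmA), carry(b4,left), robot_in(rmA)}
  through step 1 (go(rmC,rmA)): drop {robot_in(rmA)}, keep {ball_in(b5,rmA), carry(b4,left)}, require {robot_in(rmC)}
    → {ball_in(b5,rmA), carry(b4,left), robot_in(rmC)}

== RESULT ==
["ball_in(b5,rmA)", "carry(b4,left)", "robot_in(rmC)"]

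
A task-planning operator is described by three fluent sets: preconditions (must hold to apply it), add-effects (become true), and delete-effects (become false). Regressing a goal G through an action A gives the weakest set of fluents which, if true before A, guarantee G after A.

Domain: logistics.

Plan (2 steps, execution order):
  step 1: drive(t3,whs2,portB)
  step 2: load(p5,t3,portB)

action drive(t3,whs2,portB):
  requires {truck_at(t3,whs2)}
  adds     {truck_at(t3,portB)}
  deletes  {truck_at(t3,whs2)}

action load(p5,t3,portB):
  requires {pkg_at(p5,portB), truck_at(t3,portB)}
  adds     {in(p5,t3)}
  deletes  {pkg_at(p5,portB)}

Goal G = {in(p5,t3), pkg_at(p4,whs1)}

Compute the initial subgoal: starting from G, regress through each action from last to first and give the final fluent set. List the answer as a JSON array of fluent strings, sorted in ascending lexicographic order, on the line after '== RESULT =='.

Work backward from the goal:
  through step 2 (load(p5,t3,portB)): drop {in(p5,t3)}, keep {pkg_at(p4,whs1)}, require {pkg_at(p5,portB), truck_at(t3,portB)}
    → {pkg_at(p4,whs1), pkg_at(p5,portB), truck_at(t3,portB)}
  through step 1 (drive(t3,whs2,portB)): drop {truck_at(t3,portB)}, keep {pkg_at(p4,whs1), pkg_at(p5,portB)}, require {truck_at(t3,whs2)}
    → {pkg_at(p4,whs1), pkg_at(p5,portB), truck_at(t3,whs2)}

== RESULT ==
["pkg_at(p4,whs1)", "pkg_at(p5,portB)", "truck_at(t3,whs2)"]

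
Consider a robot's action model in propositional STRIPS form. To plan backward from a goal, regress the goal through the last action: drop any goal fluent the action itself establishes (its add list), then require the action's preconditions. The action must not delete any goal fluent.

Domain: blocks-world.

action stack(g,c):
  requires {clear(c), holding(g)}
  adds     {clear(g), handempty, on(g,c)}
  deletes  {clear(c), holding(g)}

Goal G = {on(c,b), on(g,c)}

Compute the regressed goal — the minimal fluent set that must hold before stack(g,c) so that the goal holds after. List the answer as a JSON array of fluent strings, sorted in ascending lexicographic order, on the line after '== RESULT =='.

Compute (G \ add) ∪ pre:
  G ∩ del = {}  (empty — regression defined)
  G \ add = {on(c,b), on(g,c)} \ {clear(g), handempty, on(g,c)} = {on(c,b)}
  ∪ pre   = {on(c,b)} ∪ {clear(c), holding(g)}
          = {clear(c), holding(g), on(c,b)}

== RESULT ==
["clear(c)", "holding(g)", "on(c,b)"]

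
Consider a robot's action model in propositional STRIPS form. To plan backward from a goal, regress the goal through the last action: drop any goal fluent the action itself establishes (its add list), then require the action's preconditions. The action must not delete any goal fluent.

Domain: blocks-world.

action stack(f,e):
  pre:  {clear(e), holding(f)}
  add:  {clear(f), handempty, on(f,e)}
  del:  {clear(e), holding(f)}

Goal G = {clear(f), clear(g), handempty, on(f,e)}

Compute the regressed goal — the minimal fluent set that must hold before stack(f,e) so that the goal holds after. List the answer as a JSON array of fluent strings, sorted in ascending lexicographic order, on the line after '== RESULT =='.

Compute (G \ add) ∪ pre:
  G ∩ del = {}  (empty — regression defined)
  G \ add = {clear(f), clear(g), handempty, on(f,e)} \ {clear(f), handempty, on(f,e)} = {clear(g)}
  ∪ pre   = {clear(g)} ∪ {clear(e), holding(f)}
          = {clear(e), clear(g), holding(f)}

== RESULT ==
["clear(e)", "clear(g)", "holding(f)"]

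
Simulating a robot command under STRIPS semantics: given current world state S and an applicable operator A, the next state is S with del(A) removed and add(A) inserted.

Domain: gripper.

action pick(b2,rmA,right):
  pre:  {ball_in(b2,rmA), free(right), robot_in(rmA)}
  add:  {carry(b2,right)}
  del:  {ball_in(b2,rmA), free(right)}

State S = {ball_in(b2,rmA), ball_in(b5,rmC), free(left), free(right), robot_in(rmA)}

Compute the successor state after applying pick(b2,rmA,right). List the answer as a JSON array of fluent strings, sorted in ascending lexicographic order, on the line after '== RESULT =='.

Compute (S \ del) ∪ add:
  pre ⊆ S: {ball_in(b2,rmA), free(right), robot_in(rmA)} ⊆ S  — applicable
  S \ del = {ball_in(b5,rmC), free(left), robot_in(rmA)}
  ∪ add   = {ball_in(b5,rmC), carry(b2,right), free(left), robot_in(rmA)}

== RESULT ==
["ball_in(b5,rmC)", "carry(b2,right)", "free(left)", "robot_in(rmA)"]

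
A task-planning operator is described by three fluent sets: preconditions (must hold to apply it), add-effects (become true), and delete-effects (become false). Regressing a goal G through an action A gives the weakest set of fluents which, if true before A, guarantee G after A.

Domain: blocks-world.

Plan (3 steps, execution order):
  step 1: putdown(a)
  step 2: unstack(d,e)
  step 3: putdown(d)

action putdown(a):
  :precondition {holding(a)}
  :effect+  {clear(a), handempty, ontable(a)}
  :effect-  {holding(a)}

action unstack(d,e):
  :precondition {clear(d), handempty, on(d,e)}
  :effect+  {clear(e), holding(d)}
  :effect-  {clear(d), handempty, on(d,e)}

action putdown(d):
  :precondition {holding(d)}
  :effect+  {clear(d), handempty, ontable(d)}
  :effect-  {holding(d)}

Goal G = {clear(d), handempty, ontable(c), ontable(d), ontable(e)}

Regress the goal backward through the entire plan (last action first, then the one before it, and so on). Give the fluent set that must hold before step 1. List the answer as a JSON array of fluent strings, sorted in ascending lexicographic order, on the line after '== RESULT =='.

Regress step by step:
  through step 3 (putdown(d)): drop {clear(d), handempty, ontable(d)}, keep {ontable(c), ontable(e)}, require {holding(d)}
    → {holding(d), ontable(c), ontable(e)}
  through step 2 (unstack(d,e)): drop {holding(d)}, keep {ontable(c), ontable(e)}, require {clear(d), handempty, on(d,e)}
    → {clear(d), handempty, on(d,e), ontable(c), ontable(e)}
  through step 1 (putdown(a)): drop {handempty}, keep {clear(d), on(d,e), ontable(c), ontable(e)}, require {holding(a)}
    → {clear(d), holding(a), on(d,e), ontable(c), ontable(e)}

== RESULT ==
["clear(d)", "holding(a)", "on(d,e)", "ontable(c)", "ontable(e)"]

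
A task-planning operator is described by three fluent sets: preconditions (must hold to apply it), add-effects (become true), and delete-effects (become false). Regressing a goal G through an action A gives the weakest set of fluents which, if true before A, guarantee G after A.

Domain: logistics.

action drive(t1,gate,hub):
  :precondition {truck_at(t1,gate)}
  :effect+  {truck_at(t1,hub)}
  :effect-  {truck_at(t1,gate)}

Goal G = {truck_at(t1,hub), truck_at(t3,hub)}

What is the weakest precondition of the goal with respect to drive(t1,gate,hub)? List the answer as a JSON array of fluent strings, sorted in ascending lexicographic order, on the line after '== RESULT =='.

Regress:
  G ∩ del = {}  (empty — regression defined)
  G \ add = {truck_at(t1,hub), truck_at(t3,hub)} \ {truck_at(t1,hub)} = {truck_at(t3,hub)}
  ∪ pre   = {truck_at(t3,hub)} ∪ {truck_at(t1,gate)}
          = {truck_at(t1,gate), truck_at(t3,hub)}

== RESULT ==
["truck_at(t1,gate)", "truck_at(t3,hub)"]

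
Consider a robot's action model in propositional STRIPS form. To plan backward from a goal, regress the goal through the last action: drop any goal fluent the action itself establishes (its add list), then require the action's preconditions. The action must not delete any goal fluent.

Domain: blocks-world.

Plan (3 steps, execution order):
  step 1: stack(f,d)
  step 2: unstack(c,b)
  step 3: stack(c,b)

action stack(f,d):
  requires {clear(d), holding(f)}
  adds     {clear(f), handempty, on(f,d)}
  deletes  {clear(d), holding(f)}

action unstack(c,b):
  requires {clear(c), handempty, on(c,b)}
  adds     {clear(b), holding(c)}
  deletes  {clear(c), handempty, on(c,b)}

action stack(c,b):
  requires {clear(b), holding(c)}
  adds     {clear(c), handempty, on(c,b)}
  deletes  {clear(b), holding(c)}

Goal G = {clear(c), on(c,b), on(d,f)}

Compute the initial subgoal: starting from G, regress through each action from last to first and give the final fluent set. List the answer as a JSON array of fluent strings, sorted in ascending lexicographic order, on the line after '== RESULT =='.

Work backward from the goal:
  through step 3 (stack(c,b)): drop {clear(c), on(c,b)}, keep {on(d,f)}, require {clear(b), holding(c)}
    → {clear(b), holding(c), on(d,f)}
  through step 2 (unstack(c,b)): drop {clear(b), holding(c)}, keep {on(d,f)}, require {clear(c), handempty, on(c,b)}
    → {clear(c), handempty, on(c,b), on(d,f)}
  through step 1 (stack(f,d)): drop {handempty}, keep {clear(c), on(c,b), on(d,f)}, require {clear(d), holding(f)}
    → {clear(c), clear(d), holding(f), on(c,b), on(d,f)}

== RESULT ==
["clear(c)", "clear(d)", "holding(f)", "on(c,b)", "on(d,f)"]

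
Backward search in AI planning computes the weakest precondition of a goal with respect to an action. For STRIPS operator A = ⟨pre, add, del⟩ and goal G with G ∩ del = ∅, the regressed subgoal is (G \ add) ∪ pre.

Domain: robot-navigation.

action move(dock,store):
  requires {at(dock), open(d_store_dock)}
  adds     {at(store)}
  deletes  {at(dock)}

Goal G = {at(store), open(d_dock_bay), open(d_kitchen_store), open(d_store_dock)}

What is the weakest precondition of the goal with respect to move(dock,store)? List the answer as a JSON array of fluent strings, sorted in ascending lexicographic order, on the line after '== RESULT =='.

Regress:
  G ∩ del = {}  (empty — regression defined)
  G \ add = {at(store), open(d_dock_bay), open(d_kitchen_store), open(d_store_dock)} \ {at(store)} = {open(d_dock_bay), open(d_kitchen_store), open(d_store_dock)}
  ∪ pre   = {open(d_dock_bay), open(d_kitchen_store), open(d_store_dock)} ∪ {at(dock), open(d_store_dock)}
          = {at(dock), open(d_dock_bay), open(d_kitchen_store), open(d_store_dock)}

== RESULT ==
["at(dock)", "open(d_dock_bay)", "open(d_kitchen_store)", "open(d_store_dock)"]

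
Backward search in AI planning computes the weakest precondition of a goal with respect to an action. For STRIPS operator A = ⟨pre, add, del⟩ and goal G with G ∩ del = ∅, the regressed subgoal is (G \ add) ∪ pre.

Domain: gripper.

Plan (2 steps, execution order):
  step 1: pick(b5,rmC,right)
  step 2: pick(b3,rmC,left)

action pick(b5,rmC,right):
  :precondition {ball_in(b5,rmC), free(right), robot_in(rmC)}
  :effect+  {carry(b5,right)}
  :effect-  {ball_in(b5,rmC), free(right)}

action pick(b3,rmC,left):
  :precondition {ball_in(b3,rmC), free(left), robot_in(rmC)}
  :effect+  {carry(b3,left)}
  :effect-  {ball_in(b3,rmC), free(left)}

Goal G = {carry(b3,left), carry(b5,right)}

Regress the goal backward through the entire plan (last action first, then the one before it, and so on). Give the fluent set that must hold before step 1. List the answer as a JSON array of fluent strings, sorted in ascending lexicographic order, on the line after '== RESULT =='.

Work backward from the goal:
  through step 2 (pick(b3,rmC,left)): drop {carry(b3,left)}, keep {carry(b5,right)}, require {ball_in(b3,rmC), free(left), robot_in(rmC)}
    → {ball_in(b3,rmC), carry(b5,right), free(left), robot_in(rmC)}
  through step 1 (pick(b5,rmC,right)): drop {carry(b5,right)}, keep {ball_in(b3,rmC), free(left), robot_in(rmC)}, require {ball_in(b5,rmC), free(right), robot_in(rmC)}
    → {ball_in(b3,rmC), ball_in(b5,rmC), free(left), free(right), robot_in(rmC)}

== RESULT ==
["ball_in(b3,rmC)", "ball_in(b5,rmC)", "free(left)", "free(right)", "robot_in(rmC)"]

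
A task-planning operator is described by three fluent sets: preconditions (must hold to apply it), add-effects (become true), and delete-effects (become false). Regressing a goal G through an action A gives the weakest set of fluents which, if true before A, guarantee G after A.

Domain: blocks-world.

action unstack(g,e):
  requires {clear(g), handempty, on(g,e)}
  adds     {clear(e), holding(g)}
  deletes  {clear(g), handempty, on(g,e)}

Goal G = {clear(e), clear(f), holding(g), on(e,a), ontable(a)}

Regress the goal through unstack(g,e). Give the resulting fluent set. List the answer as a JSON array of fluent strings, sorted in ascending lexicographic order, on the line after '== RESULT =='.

Compute (G \ add) ∪ pre:
  G ∩ del = {}  (empty — regression defined)
  G \ add = {clear(e), clear(f), holding(g), on(e,a), ontable(a)} \ {clear(e), holding(g)} = {clear(f), on(e,a), ontable(a)}
  ∪ pre   = {clear(f), on(e,a), ontable(a)} ∪ {clear(g), handempty, on(g,e)}
          = {clear(f), clear(g), handempty, on(e,a), on(g,e), ontable(a)}

== RESULT ==
["clear(f)", "clear(g)", "handempty", "on(e,a)", "on(g,e)", "ontable(a)"]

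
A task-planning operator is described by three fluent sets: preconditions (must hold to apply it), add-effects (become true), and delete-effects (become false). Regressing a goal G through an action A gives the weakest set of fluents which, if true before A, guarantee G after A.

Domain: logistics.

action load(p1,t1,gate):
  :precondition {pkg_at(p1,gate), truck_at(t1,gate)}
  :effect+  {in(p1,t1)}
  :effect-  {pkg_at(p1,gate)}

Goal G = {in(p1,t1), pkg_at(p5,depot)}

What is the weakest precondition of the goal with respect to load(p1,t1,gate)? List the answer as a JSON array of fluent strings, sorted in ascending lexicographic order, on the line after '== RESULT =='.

Regress:
  G ∩ del = {}  (empty — regression defined)
  G \ add = {in(p1,t1), pkg_at(p5,depot)} \ {in(p1,t1)} = {pkg_at(p5,depot)}
  ∪ pre   = {pkg_at(p5,depot)} ∪ {pkg_at(p1,gate), truck_at(t1,gate)}
          = {pkg_at(p1,gate), pkg_at(p5,depot), truck_at(t1,gate)}

== RESULT ==
["pkg_at(p1,gate)", "pkg_at(p5,depot)", "truck_at(t1,gate)"]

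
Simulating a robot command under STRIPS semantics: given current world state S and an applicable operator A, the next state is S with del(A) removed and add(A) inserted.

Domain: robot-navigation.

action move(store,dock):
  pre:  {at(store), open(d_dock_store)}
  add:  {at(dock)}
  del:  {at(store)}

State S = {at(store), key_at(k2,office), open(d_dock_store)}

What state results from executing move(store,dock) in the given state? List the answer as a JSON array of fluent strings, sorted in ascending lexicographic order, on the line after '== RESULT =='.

Compute (S \ del) ∪ add:
  pre ⊆ S: {at(store), open(d_dock_store)} ⊆ S  — applicable
  S \ del = {key_at(k2,office), open(d_dock_store)}
  ∪ add   = {at(dock), key_at(k2,office), open(d_dock_store)}

== RESULT ==
["at(dock)", "key_at(k2,office)", "open(d_dock_store)"]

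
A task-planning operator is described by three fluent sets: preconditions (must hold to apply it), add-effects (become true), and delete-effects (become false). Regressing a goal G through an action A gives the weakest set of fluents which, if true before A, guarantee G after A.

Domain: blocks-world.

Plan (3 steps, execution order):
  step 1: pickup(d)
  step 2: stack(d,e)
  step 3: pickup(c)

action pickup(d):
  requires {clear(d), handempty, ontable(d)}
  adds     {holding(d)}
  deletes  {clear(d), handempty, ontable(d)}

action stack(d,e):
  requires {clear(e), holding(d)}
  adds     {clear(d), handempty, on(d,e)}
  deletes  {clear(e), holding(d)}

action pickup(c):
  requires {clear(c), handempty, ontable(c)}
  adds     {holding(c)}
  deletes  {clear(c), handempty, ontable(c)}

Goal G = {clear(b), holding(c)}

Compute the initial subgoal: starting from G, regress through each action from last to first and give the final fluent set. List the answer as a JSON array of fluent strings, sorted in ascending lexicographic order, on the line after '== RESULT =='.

Work backward from the goal:
  through step 3 (pickup(c)): drop {holding(c)}, keep {clear(b)}, require {clear(c), handempty, ontable(c)}
    → {clear(b), clear(c), handempty, ontable(c)}
  through step 2 (stack(d,e)): drop {handempty}, keep {clear(b), clear(c), ontable(c)}, require {clear(e), holding(d)}
    → {clear(b), clear(c), clear(e), holding(d), ontable(c)}
  through step 1 (pickup(d)): drop {holding(d)}, keep {clear(b), clear(c), clear(e), ontable(c)}, require {clear(d), handempty, ontable(d)}
    → {clear(b), clear(c), clear(d), clear(e), handempty, ontable(c), ontable(d)}

== RESULT ==
["clear(b)", "clear(c)", "clear(d)", "clear(e)", "handempty", "ontable(c)", "ontable(d)"]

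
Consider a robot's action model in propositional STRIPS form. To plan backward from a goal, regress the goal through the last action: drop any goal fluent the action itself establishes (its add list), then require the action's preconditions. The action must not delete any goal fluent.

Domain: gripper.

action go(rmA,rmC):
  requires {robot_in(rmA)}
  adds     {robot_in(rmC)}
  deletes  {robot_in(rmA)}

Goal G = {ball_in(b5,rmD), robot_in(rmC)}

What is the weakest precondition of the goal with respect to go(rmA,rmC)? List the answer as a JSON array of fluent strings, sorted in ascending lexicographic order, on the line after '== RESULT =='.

Regress:
  G ∩ del = {}  (empty — regression defined)
  G \ add = {ball_in(b5,rmD), robot_in(rmC)} \ {robot_in(rmC)} = {ball_in(b5,rmD)}
  ∪ pre   = {ball_in(b5,rmD)} ∪ {robot_in(rmA)}
          = {ball_in(b5,rmD), robot_in(rmA)}

== RESULT ==
["ball_in(b5,rmD)", "robot_in(rmA)"]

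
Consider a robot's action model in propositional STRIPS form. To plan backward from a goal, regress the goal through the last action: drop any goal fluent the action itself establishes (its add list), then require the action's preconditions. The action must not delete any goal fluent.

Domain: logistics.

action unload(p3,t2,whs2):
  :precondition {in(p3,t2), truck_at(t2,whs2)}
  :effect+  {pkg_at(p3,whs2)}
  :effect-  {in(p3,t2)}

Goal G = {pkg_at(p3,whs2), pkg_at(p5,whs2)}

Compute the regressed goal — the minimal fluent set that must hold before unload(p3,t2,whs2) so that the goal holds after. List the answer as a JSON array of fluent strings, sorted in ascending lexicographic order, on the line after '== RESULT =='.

Compute (G \ add) ∪ pre:
  G ∩ del = {}  (empty — regression defined)
  G \ add = {pkg_at(p3,whs2), pkg_at(p5,whs2)} \ {pkg_at(p3,whs2)} = {pkg_at(p5,whs2)}
  ∪ pre   = {pkg_at(p5,whs2)} ∪ {in(p3,t2), truck_at(t2,whs2)}
          = {in(p3,t2), pkg_at(p5,whs2), truck_at(t2,whs2)}

== RESULT ==
["in(p3,t2)", "pkg_at(p5,whs2)", "truck_at(t2,whs2)"]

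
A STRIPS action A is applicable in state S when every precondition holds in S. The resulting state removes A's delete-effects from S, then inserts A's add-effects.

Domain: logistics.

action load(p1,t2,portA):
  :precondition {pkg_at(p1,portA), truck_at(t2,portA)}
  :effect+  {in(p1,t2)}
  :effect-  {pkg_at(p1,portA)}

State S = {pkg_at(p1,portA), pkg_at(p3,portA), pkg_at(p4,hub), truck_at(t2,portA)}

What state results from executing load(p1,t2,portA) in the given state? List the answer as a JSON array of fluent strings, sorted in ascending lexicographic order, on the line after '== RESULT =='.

Progress:
  pre ⊆ S: {pkg_at(p1,portA), truck_at(t2,portA)} ⊆ S  — applicable
  S \ del = {pkg_at(p3,portA), pkg_at(p4,hub), truck_at(t2,portA)}
  ∪ add   = {in(p1,t2), pkg_at(p3,portA), pkg_at(p4,hub), truck_at(t2,portA)}

== RESULT ==
["in(p1,t2)", "pkg_at(p3,portA)", "pkg_at(p4,hub)", "truck_at(t2,portA)"]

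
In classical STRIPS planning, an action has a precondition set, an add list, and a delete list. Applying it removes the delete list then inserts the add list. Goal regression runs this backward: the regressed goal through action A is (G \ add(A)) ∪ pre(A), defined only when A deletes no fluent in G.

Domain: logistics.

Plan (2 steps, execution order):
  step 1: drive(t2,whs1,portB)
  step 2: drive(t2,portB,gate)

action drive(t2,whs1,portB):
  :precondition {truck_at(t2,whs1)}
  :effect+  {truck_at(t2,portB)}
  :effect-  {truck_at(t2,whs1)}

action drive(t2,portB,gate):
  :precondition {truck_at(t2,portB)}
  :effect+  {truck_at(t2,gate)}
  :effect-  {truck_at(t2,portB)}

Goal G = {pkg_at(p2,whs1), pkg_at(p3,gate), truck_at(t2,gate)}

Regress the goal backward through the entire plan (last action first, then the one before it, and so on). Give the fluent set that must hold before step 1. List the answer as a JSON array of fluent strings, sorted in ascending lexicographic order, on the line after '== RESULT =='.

Regress step by step:
  through step 2 (drive(t2,portB,gate)): drop {truck_at(t2,gate)}, keep {pkg_at(p2,whs1), pkg_at(p3,gate)}, require {truck_at(t2,portB)}
    → {pkg_at(p2,whs1), pkg_at(p3,gate), truck_at(t2,portB)}
  through step 1 (drive(t2,whs1,portB)): drop {truck_at(t2,portB)}, keep {pkg_at(p2,whs1), pkg_at(p3,gate)}, require {truck_at(t2,whs1)}
    → {pkg_at(p2,whs1), pkg_at(p3,gate), truck_at(t2,whs1)}

== RESULT ==
["pkg_at(p2,whs1)", "pkg_at(p3,gate)", "truck_at(t2,whs1)"]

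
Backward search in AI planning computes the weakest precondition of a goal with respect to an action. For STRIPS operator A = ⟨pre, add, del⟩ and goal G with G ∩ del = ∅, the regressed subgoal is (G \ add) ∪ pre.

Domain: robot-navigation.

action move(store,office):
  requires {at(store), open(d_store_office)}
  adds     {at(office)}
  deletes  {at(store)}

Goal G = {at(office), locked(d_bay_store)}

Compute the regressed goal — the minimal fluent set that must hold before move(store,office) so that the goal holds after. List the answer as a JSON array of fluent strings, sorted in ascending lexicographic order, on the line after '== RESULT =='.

Regress:
  G ∩ del = {}  (empty — regression defined)
  G \ add = {at(office), locked(d_bay_store)} \ {at(office)} = {locked(d_bay_store)}
  ∪ pre   = {locked(d_bay_store)} ∪ {at(store), open(d_store_office)}
          = {at(store), locked(d_bay_store), open(d_store_office)}

== RESULT ==
["at(store)", "locked(d_bay_store)", "open(d_store_office)"]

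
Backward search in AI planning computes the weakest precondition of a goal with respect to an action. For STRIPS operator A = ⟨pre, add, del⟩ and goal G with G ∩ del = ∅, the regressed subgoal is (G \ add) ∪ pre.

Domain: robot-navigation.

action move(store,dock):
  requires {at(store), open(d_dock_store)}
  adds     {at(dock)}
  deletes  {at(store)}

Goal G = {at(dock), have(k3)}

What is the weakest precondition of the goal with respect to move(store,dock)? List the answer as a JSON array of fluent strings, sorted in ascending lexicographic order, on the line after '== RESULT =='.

Compute (G \ add) ∪ pre:
  G ∩ del = {}  (empty — regression defined)
  G \ add = {at(dock), have(k3)} \ {at(dock)} = {have(k3)}
  ∪ pre   = {have(k3)} ∪ {at(store), open(d_dock_store)}
          = {at(store), have(k3), open(d_dock_store)}

== RESULT ==
["at(store)", "have(k3)", "open(d_dock_store)"]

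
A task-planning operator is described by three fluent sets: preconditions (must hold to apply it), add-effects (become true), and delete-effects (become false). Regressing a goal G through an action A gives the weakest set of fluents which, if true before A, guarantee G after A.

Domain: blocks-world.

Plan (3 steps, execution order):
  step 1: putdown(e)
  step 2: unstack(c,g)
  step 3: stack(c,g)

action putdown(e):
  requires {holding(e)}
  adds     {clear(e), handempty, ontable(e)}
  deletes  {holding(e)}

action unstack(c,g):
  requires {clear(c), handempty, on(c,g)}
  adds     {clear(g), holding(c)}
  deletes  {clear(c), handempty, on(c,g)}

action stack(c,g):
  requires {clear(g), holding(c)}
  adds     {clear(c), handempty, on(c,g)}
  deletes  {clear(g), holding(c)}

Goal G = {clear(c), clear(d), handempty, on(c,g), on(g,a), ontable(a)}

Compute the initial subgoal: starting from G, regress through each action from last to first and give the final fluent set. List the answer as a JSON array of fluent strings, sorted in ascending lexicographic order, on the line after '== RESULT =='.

Regress step by step:
  through step 3 (stack(c,g)): drop {clear(c), handempty, on(c,g)}, keep {clear(d), on(g,a), ontable(a)}, require {clear(g), holding(c)}
    → {clear(d), clear(g), holding(c), on(g,a), ontable(a)}
  through step 2 (unstack(c,g)): drop {clear(g), holding(c)}, keep {clear(d), on(g,a), ontable(a)}, require {clear(c), handempty, on(c,g)}
    → {clear(c), clear(d), handempty, on(c,g), on(g,a), ontable(a)}
  through step 1 (putdown(e)): drop {handempty}, keep {clear(c), clear(d), on(c,g), on(g,a), ontable(a)}, require {holding(e)}
    → {clear(c), clear(d), holding(e), on(c,g), on(g,a), ontable(a)}

== RESULT ==
["clear(c)", "clear(d)", "holding(e)", "on(c,g)", "on(g,a)", "ontable(a)"]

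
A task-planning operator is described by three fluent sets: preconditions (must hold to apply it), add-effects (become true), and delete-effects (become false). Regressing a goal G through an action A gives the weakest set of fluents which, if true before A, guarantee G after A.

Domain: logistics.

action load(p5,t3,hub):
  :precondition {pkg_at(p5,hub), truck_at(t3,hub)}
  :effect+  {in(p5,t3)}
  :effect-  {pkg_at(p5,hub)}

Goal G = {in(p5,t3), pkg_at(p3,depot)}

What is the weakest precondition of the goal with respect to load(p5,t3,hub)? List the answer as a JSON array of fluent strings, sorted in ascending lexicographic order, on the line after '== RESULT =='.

Compute (G \ add) ∪ pre:
  G ∩ del = {}  (empty — regression defined)
  G \ add = {in(p5,t3), pkg_at(p3,depot)} \ {in(p5,t3)} = {pkg_at(p3,depot)}
  ∪ pre   = {pkg_at(p3,depot)} ∪ {pkg_at(p5,hub), truck_at(t3,hub)}
          = {pkg_at(p3,depot), pkg_at(p5,hub), truck_at(t3,hub)}

== RESULT ==
["pkg_at(p3,depot)", "pkg_at(p5,hub)", "truck_at(t3,hub)"]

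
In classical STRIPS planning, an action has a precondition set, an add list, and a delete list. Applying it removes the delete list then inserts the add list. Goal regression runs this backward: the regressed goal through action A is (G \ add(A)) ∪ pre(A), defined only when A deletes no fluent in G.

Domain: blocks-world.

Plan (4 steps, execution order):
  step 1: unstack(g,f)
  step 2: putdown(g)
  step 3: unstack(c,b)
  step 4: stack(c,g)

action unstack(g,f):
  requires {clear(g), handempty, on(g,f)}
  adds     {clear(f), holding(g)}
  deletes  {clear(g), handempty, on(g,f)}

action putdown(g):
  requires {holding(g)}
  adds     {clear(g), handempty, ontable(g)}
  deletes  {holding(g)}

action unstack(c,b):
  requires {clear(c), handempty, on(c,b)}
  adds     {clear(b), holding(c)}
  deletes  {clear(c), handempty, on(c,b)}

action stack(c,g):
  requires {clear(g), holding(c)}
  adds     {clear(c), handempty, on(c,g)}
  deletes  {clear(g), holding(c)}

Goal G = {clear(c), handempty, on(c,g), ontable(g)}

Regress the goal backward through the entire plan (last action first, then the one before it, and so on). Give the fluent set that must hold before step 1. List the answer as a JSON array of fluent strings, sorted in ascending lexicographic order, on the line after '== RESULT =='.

Regress step by step:
  through step 4 (stack(c,g)): drop {clear(c), handempty, on(c,g)}, keep {ontable(g)}, require {clear(g), holding(c)}
    → {clear(g), holding(c), ontable(g)}
  through step 3 (unstack(c,b)): drop {holding(c)}, keep {clear(g), ontable(g)}, require {clear(c), handempty, on(c,b)}
    → {clear(c), clear(g), handempty, on(c,b), ontable(g)}
  through step 2 (putdown(g)): drop {clear(g), handempty, ontable(g)}, keep {clear(c), on(c,b)}, require {holding(g)}
    → {clear(c), holding(g), on(c,b)}
  through step 1 (unstack(g,f)): drop {holding(g)}, keep {clear(c), on(c,b)}, require {clear(g), handempty, on(g,f)}
    → {clear(c), clear(g), handempty, on(c,b), on(g,f)}

== RESULT ==
["clear(c)", "clear(g)", "handempty", "on(c,b)", "on(g,f)"]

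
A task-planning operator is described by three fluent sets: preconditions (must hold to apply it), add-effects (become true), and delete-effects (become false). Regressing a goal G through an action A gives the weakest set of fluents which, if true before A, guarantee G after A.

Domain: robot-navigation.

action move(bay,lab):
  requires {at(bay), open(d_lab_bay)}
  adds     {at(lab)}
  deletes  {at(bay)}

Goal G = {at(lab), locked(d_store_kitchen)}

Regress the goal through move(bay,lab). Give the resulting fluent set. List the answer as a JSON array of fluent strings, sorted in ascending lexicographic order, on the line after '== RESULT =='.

Compute (G \ add) ∪ pre:
  G ∩ del = {}  (empty — regression defined)
  G \ add = {at(lab), locked(d_store_kitchen)} \ {at(lab)} = {locked(d_store_kitchen)}
  ∪ pre   = {locked(d_store_kitchen)} ∪ {at(bay), open(d_lab_bay)}
          = {at(bay), locked(d_store_kitchen), open(d_lab_bay)}

== RESULT ==
["at(bay)", "locked(d_store_kitchen)", "open(d_lab_bay)"]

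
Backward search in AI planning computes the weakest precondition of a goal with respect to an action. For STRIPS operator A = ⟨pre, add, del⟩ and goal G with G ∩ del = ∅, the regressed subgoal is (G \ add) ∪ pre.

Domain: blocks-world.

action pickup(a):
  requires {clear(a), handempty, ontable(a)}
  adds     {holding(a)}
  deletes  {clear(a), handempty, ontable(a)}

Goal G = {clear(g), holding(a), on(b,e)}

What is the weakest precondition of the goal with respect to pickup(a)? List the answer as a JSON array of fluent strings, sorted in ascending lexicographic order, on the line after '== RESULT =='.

Regress:
  G ∩ del = {}  (empty — regression defined)
  G \ add = {clear(g), holding(a), on(b,e)} \ {holding(a)} = {clear(g), on(b,e)}
  ∪ pre   = {clear(g), on(b,e)} ∪ {clear(a), handempty, ontable(a)}
          = {clear(a), clear(g), handempty, on(b,e), ontable(a)}

== RESULT ==
["clear(a)", "clear(g)", "handempty", "on(b,e)", "ontable(a)"]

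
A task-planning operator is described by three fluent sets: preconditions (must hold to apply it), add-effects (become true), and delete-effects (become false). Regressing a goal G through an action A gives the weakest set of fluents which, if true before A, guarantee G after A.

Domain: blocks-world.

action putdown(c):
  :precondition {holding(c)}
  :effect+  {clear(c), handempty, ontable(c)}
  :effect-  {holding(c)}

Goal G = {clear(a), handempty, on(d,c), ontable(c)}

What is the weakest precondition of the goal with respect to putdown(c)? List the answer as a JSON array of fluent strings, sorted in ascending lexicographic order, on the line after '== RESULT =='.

Regress:
  G ∩ del = {}  (empty — regression defined)
  G \ add = {clear(a), handempty, on(d,c), ontable(c)} \ {clear(c), handempty, ontable(c)} = {clear(a), on(d,c)}
  ∪ pre   = {clear(a), on(d,c)} ∪ {holding(c)}
          = {clear(a), holding(c), on(d,c)}

== RESULT ==
["clear(a)", "holding(c)", "on(d,c)"]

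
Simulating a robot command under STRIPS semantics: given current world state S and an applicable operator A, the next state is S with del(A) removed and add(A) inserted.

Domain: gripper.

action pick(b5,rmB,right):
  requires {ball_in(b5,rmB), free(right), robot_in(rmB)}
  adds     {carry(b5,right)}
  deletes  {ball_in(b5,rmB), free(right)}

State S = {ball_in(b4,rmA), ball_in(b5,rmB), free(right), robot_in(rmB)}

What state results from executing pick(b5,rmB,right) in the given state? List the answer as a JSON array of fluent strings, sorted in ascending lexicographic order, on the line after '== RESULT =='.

Progress:
  pre ⊆ S: {ball_in(b5,rmB), free(right), robot_in(rmB)} ⊆ S  — applicable
  S \ del = {ball_in(b4,rmA), robot_in(rmB)}
  ∪ add   = {ball_in(b4,rmA), carry(b5,right), robot_in(rmB)}

== RESULT ==
["ball_in(b4,rmA)", "carry(b5,right)", "robot_in(rmB)"]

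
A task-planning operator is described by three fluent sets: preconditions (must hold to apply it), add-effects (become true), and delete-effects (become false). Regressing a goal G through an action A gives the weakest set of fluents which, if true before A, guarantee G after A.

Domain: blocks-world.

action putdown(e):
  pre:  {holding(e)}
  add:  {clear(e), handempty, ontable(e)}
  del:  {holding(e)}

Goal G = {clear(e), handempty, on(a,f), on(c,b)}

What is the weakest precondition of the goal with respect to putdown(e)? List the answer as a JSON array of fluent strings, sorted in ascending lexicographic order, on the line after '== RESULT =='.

Regress:
  G ∩ del = {}  (empty — regression defined)
  G \ add = {clear(e), handempty, on(a,f), on(c,b)} \ {clear(e), handempty, ontable(e)} = {on(a,f), on(c,b)}
  ∪ pre   = {on(a,f), on(c,b)} ∪ {holding(e)}
          = {holding(e), on(a,f), on(c,b)}

== RESULT ==
["holding(e)", "on(a,f)", "on(c,b)"]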